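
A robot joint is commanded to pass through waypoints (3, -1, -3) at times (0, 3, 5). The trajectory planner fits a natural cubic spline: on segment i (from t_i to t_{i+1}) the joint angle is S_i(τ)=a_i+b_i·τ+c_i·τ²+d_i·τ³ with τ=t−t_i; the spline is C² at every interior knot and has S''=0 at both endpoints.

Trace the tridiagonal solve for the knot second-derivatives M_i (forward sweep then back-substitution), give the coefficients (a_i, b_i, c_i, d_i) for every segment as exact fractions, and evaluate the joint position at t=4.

  seg 0: a=3 b=-43/30 c=0 d=1/90
  seg 1: a=-1 b=-17/15 c=1/10 d=-1/60
S(4) = -41/20

Δ: Δ0=-4/3, Δ1=-1
row 1: diag=10, rhs=2; c'=1/5, d'=1/5
back: M1=1/5
M: M0=0, M1=1/5, M2=0
seg 0: a=3, c=M0/2=0, d=(M1−M0)/(6·3)=1/90, b=Δ0−h0·(2M0+M1)/6=-43/30
seg 1: a=-1, c=M1/2=1/10, d=(M2−M1)/(6·2)=-1/60, b=Δ1−h1·(2M1+M2)/6=-17/15
t_q=4 → seg 1, τ=1; S=-1+-17/15·τ+1/10·τ²+-1/60·τ³=-41/20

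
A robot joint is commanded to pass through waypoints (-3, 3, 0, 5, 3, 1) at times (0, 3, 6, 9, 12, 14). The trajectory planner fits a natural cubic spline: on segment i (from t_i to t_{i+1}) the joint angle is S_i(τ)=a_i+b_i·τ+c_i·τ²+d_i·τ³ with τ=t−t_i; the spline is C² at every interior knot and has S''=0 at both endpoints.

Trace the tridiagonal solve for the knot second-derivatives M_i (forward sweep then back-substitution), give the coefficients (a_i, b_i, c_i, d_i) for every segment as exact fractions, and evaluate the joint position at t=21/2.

Δ: Δ0=2, Δ1=-1, Δ2=5/3, Δ3=-2/3, Δ4=-1
row 1: diag=12, rhs=-18; c'=1/4, d'=-3/2
row 2: denom=12−3·1/4=45/4; d'=(16−3·-3/2)/(45/4)=82/45
row 3: denom=12−3·4/15=56/5; d'=(-14−3·82/45)/(56/5)=-73/42
row 4: denom=10−3·15/56=515/56; d'=(-2−3·-73/42)/(515/56)=36/103
back: M4=36/103
back: M3=-73/42−15/56·36/103=-566/309
back: M2=82/45−4/15·-566/309=238/103
back: M1=-3/2−1/4·238/103=-214/103
M: M0=0, M1=-214/103, M2=238/103, M3=-566/309, M4=36/103, M5=0
seg 0: a=-3, c=M0/2=0, d=(M1−M0)/(6·3)=-107/927, b=Δ0−h0·(2M0+M1)/6=313/103
seg 1: a=3, c=M1/2=-107/103, d=(M2−M1)/(6·3)=226/927, b=Δ1−h1·(2M1+M2)/6=-8/103
seg 2: a=0, c=M2/2=119/103, d=(M3−M2)/(6·3)=-640/2781, b=Δ2−h2·(2M2+M3)/6=28/103
seg 3: a=5, c=M3/2=-283/309, d=(M4−M3)/(6·3)=337/2781, b=Δ3−h3·(2M3+M4)/6=102/103
seg 4: a=3, c=M4/2=18/103, d=(M5−M4)/(6·2)=-3/103, b=Δ4−h4·(2M4+M5)/6=-127/103
t_q=21/2 → seg 3, τ=3/2; S=5+102/103·τ+-283/309·τ²+337/2781·τ³=3983/824

  seg 0: a=-3 b=313/103 c=0 d=-107/927
  seg 1: a=3 b=-8/103 c=-107/103 d=226/927
  seg 2: a=0 b=28/103 c=119/103 d=-640/2781
  seg 3: a=5 b=102/103 c=-283/309 d=337/2781
  seg 4: a=3 b=-127/103 c=18/103 d=-3/103
S(21/2) = 3983/824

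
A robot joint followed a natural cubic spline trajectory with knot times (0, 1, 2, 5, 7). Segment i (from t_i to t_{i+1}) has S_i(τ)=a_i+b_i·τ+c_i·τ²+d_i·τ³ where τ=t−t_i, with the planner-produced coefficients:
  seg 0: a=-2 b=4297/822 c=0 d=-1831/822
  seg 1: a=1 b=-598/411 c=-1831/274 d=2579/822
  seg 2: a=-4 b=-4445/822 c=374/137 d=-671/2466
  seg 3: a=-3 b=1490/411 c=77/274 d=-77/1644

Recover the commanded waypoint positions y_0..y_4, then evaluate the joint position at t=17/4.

y_0 = S_0(0) = a_0 = -2
y_1 = S_1(0) = a_1 = 1
y_2 = S_2(0) = a_2 = -4
y_3 = S_3(0) = a_3 = -3
y_4 = S_3(2) = 5
t_q=17/4 is in segment 2 (τ=9/4); S_2(τ)=-95503/17536

y_0=-2 y_1=1 y_2=-4 y_3=-3 y_4=5
S(17/4) = -95503/17536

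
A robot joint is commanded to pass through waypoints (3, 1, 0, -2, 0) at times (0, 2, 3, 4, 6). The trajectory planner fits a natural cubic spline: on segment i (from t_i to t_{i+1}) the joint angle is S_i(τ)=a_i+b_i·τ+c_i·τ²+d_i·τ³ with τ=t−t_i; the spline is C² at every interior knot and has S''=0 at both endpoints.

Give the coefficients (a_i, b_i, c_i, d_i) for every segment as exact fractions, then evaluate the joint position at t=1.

  seg 0: a=3 b=-25/22 c=0 d=3/88
  seg 1: a=1 b=-8/11 c=9/44 d=-21/44
  seg 2: a=0 b=-7/4 c=-27/22 d=43/44
  seg 3: a=-2 b=-14/11 c=75/44 d=-25/88
S(1) = 167/88

Δ: Δ0=-1, Δ1=-1, Δ2=-2, Δ3=1
row 1: diag=6, rhs=0; c'=1/6, d'=0
row 2: denom=4−1·1/6=23/6; d'=(-6−1·0)/(23/6)=-36/23
row 3: denom=6−1·6/23=132/23; d'=(18−1·-36/23)/(132/23)=75/22
back: M3=75/22
back: M2=-36/23−6/23·75/22=-27/11
back: M1=0−1/6·-27/11=9/22
M: M0=0, M1=9/22, M2=-27/11, M3=75/22, M4=0
seg 0: a=3, c=M0/2=0, d=(M1−M0)/(6·2)=3/88, b=Δ0−h0·(2M0+M1)/6=-25/22
seg 1: a=1, c=M1/2=9/44, d=(M2−M1)/(6·1)=-21/44, b=Δ1−h1·(2M1+M2)/6=-8/11
seg 2: a=0, c=M2/2=-27/22, d=(M3−M2)/(6·1)=43/44, b=Δ2−h2·(2M2+M3)/6=-7/4
seg 3: a=-2, c=M3/2=75/44, d=(M4−M3)/(6·2)=-25/88, b=Δ3−h3·(2M3+M4)/6=-14/11
t_q=1 → seg 0, τ=1; S=3+-25/22·τ+0·τ²+3/88·τ³=167/88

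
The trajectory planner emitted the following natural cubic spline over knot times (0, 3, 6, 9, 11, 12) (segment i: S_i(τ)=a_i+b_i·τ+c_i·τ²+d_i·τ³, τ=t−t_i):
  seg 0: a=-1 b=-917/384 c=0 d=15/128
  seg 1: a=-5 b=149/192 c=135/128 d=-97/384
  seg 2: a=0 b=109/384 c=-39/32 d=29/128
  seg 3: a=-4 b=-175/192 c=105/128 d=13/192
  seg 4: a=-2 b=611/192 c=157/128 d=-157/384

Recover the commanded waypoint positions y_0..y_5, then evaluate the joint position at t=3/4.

y_0 = S_0(0) = a_0 = -1
y_1 = S_1(0) = a_1 = -5
y_2 = S_2(0) = a_2 = 0
y_3 = S_3(0) = a_3 = -4
y_4 = S_4(0) = a_4 = -2
y_5 = S_4(1) = 2
t_q=3/4 is in segment 0 (τ=3/4); S_0(τ)=-22459/8192

y_0=-1 y_1=-5 y_2=0 y_3=-4 y_4=-2 y_5=2
S(3/4) = -22459/8192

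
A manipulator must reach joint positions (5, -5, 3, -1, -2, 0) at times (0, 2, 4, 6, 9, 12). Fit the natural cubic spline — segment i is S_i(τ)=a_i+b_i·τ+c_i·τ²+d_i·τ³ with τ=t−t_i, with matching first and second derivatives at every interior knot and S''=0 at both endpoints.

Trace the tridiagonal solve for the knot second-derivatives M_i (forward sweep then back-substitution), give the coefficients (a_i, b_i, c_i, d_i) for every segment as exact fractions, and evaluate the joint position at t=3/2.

  seg 0: a=5 b=-12325/1569 c=0 d=1120/1569
  seg 1: a=-5 b=1115/1569 c=2240/523 d=-8279/6276
  seg 2: a=3 b=3158/1569 c=-3799/1046 d=5101/6276
  seg 3: a=-1 b=-4333/1569 c=651/523 d=-683/4707
  seg 4: a=-2 b=1238/1569 c=-32/523 d=32/4707
S(3/2) = -4575/1046

Δ: Δ0=-5, Δ1=4, Δ2=-2, Δ3=-1/3, Δ4=2/3
row 1: diag=8, rhs=54; c'=1/4, d'=27/4
row 2: denom=8−2·1/4=15/2; d'=(-36−2·27/4)/(15/2)=-33/5
row 3: denom=10−2·4/15=142/15; d'=(10−2·-33/5)/(142/15)=174/71
row 4: denom=12−3·45/142=1569/142; d'=(6−3·174/71)/(1569/142)=-64/523
back: M4=-64/523
back: M3=174/71−45/142·-64/523=1302/523
back: M2=-33/5−4/15·1302/523=-3799/523
back: M1=27/4−1/4·-3799/523=4480/523
M: M0=0, M1=4480/523, M2=-3799/523, M3=1302/523, M4=-64/523, M5=0
seg 0: a=5, c=M0/2=0, d=(M1−M0)/(6·2)=1120/1569, b=Δ0−h0·(2M0+M1)/6=-12325/1569
seg 1: a=-5, c=M1/2=2240/523, d=(M2−M1)/(6·2)=-8279/6276, b=Δ1−h1·(2M1+M2)/6=1115/1569
seg 2: a=3, c=M2/2=-3799/1046, d=(M3−M2)/(6·2)=5101/6276, b=Δ2−h2·(2M2+M3)/6=3158/1569
seg 3: a=-1, c=M3/2=651/523, d=(M4−M3)/(6·3)=-683/4707, b=Δ3−h3·(2M3+M4)/6=-4333/1569
seg 4: a=-2, c=M4/2=-32/523, d=(M5−M4)/(6·3)=32/4707, b=Δ4−h4·(2M4+M5)/6=1238/1569
t_q=3/2 → seg 0, τ=3/2; S=5+-12325/1569·τ+0·τ²+1120/1569·τ³=-4575/1046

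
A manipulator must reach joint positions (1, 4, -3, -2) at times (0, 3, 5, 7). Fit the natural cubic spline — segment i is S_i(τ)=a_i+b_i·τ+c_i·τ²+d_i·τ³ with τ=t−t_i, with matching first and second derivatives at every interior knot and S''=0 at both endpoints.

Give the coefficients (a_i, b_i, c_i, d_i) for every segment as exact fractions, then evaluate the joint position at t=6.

Δ: Δ0=1, Δ1=-7/2, Δ2=1/2
row 1: diag=10, rhs=-27; c'=1/5, d'=-27/10
row 2: denom=8−2·1/5=38/5; d'=(24−2·-27/10)/(38/5)=147/38
back: M2=147/38
back: M1=-27/10−1/5·147/38=-66/19
M: M0=0, M1=-66/19, M2=147/38, M3=0
seg 0: a=1, c=M0/2=0, d=(M1−M0)/(6·3)=-11/57, b=Δ0−h0·(2M0+M1)/6=52/19
seg 1: a=4, c=M1/2=-33/19, d=(M2−M1)/(6·2)=93/152, b=Δ1−h1·(2M1+M2)/6=-47/19
seg 2: a=-3, c=M2/2=147/76, d=(M3−M2)/(6·2)=-49/152, b=Δ2−h2·(2M2+M3)/6=-79/38
t_q=6 → seg 2, τ=1; S=-3+-79/38·τ+147/76·τ²+-49/152·τ³=-527/152

  seg 0: a=1 b=52/19 c=0 d=-11/57
  seg 1: a=4 b=-47/19 c=-33/19 d=93/152
  seg 2: a=-3 b=-79/38 c=147/76 d=-49/152
S(6) = -527/152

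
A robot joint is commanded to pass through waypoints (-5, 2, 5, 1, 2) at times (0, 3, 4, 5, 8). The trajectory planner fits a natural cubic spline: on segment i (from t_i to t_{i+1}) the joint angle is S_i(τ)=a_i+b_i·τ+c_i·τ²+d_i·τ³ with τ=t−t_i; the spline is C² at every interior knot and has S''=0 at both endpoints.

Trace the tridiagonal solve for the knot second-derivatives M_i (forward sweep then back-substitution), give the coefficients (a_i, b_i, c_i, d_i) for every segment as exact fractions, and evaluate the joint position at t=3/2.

Δ: Δ0=7/3, Δ1=3, Δ2=-4, Δ3=1/3
row 1: diag=8, rhs=4; c'=1/8, d'=1/2
row 2: denom=4−1·1/8=31/8; d'=(-42−1·1/2)/(31/8)=-340/31
row 3: denom=8−1·8/31=240/31; d'=(26−1·-340/31)/(240/31)=191/40
back: M3=191/40
back: M2=-340/31−8/31·191/40=-61/5
back: M1=1/2−1/8·-61/5=81/40
M: M0=0, M1=81/40, M2=-61/5, M3=191/40, M4=0
seg 0: a=-5, c=M0/2=0, d=(M1−M0)/(6·3)=9/80, b=Δ0−h0·(2M0+M1)/6=317/240
seg 1: a=2, c=M1/2=81/80, d=(M2−M1)/(6·1)=-569/240, b=Δ1−h1·(2M1+M2)/6=523/120
seg 2: a=5, c=M2/2=-61/10, d=(M3−M2)/(6·1)=679/240, b=Δ2−h2·(2M2+M3)/6=-35/48
seg 3: a=1, c=M3/2=191/80, d=(M4−M3)/(6·3)=-191/720, b=Δ3−h3·(2M3+M4)/6=-533/120
t_q=3/2 → seg 0, τ=3/2; S=-5+317/240·τ+0·τ²+9/80·τ³=-1689/640

  seg 0: a=-5 b=317/240 c=0 d=9/80
  seg 1: a=2 b=523/120 c=81/80 d=-569/240
  seg 2: a=5 b=-35/48 c=-61/10 d=679/240
  seg 3: a=1 b=-533/120 c=191/80 d=-191/720
S(3/2) = -1689/640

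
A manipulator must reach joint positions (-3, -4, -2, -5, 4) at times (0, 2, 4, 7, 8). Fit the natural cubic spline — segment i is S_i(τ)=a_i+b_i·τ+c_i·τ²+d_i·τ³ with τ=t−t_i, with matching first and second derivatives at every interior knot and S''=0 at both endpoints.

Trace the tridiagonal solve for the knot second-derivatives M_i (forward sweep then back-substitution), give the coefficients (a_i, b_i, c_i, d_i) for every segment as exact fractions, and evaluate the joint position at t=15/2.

Δ: Δ0=-1/2, Δ1=1, Δ2=-1, Δ3=9
row 1: diag=8, rhs=9; c'=1/4, d'=9/8
row 2: denom=10−2·1/4=19/2; d'=(-12−2·9/8)/(19/2)=-3/2
row 3: denom=8−3·6/19=134/19; d'=(60−3·-3/2)/(134/19)=2451/268
back: M3=2451/268
back: M2=-3/2−6/19·2451/268=-294/67
back: M1=9/8−1/4·-294/67=1191/536
M: M0=0, M1=1191/536, M2=-294/67, M3=2451/268, M4=0
seg 0: a=-3, c=M0/2=0, d=(M1−M0)/(6·2)=397/2144, b=Δ0−h0·(2M0+M1)/6=-665/536
seg 1: a=-4, c=M1/2=1191/1072, d=(M2−M1)/(6·2)=-1181/2144, b=Δ1−h1·(2M1+M2)/6=263/268
seg 2: a=-2, c=M2/2=-147/67, d=(M3−M2)/(6·3)=403/536, b=Δ2−h2·(2M2+M3)/6=-635/536
seg 3: a=-5, c=M3/2=2451/536, d=(M4−M3)/(6·1)=-817/536, b=Δ3−h3·(2M3+M4)/6=1595/268
t_q=15/2 → seg 3, τ=1/2; S=-5+1595/268·τ+2451/536·τ²+-817/536·τ³=-4595/4288

  seg 0: a=-3 b=-665/536 c=0 d=397/2144
  seg 1: a=-4 b=263/268 c=1191/1072 d=-1181/2144
  seg 2: a=-2 b=-635/536 c=-147/67 d=403/536
  seg 3: a=-5 b=1595/268 c=2451/536 d=-817/536
S(15/2) = -4595/4288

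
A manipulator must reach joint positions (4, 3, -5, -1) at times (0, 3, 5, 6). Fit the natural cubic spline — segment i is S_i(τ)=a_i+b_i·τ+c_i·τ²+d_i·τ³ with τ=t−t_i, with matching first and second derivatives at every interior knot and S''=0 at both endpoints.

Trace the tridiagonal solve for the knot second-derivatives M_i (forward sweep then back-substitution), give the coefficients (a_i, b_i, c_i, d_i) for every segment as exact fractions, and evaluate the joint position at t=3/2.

Δ: Δ0=-1/3, Δ1=-4, Δ2=4
row 1: diag=10, rhs=-22; c'=1/5, d'=-11/5
row 2: denom=6−2·1/5=28/5; d'=(48−2·-11/5)/(28/5)=131/14
back: M2=131/14
back: M1=-11/5−1/5·131/14=-57/14
M: M0=0, M1=-57/14, M2=131/14, M3=0
seg 0: a=4, c=M0/2=0, d=(M1−M0)/(6·3)=-19/84, b=Δ0−h0·(2M0+M1)/6=143/84
seg 1: a=3, c=M1/2=-57/28, d=(M2−M1)/(6·2)=47/42, b=Δ1−h1·(2M1+M2)/6=-185/42
seg 2: a=-5, c=M2/2=131/28, d=(M3−M2)/(6·1)=-131/84, b=Δ2−h2·(2M2+M3)/6=37/42
t_q=3/2 → seg 0, τ=3/2; S=4+143/84·τ+0·τ²+-19/84·τ³=1297/224

  seg 0: a=4 b=143/84 c=0 d=-19/84
  seg 1: a=3 b=-185/42 c=-57/28 d=47/42
  seg 2: a=-5 b=37/42 c=131/28 d=-131/84
S(3/2) = 1297/224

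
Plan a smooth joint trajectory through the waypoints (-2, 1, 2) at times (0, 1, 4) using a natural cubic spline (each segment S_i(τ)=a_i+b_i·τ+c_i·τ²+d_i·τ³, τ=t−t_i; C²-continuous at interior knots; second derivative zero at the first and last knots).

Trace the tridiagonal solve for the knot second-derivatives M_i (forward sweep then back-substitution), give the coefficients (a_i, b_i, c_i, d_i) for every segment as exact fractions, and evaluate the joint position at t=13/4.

  seg 0: a=-2 b=10/3 c=0 d=-1/3
  seg 1: a=1 b=7/3 c=-1 d=1/9
S(13/4) = 157/64

Δ: Δ0=3, Δ1=1/3
row 1: diag=8, rhs=-16; c'=3/8, d'=-2
back: M1=-2
M: M0=0, M1=-2, M2=0
seg 0: a=-2, c=M0/2=0, d=(M1−M0)/(6·1)=-1/3, b=Δ0−h0·(2M0+M1)/6=10/3
seg 1: a=1, c=M1/2=-1, d=(M2−M1)/(6·3)=1/9, b=Δ1−h1·(2M1+M2)/6=7/3
t_q=13/4 → seg 1, τ=9/4; S=1+7/3·τ+-1·τ²+1/9·τ³=157/64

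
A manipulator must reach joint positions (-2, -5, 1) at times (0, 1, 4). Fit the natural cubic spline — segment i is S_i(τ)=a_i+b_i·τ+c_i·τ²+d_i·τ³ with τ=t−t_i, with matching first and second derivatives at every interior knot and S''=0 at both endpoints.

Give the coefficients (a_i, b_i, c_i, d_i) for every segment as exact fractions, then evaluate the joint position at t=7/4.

  seg 0: a=-2 b=-29/8 c=0 d=5/8
  seg 1: a=-5 b=-7/4 c=15/8 d=-5/24
S(7/4) = -2737/512

Δ: Δ0=-3, Δ1=2
row 1: diag=8, rhs=30; c'=3/8, d'=15/4
back: M1=15/4
M: M0=0, M1=15/4, M2=0
seg 0: a=-2, c=M0/2=0, d=(M1−M0)/(6·1)=5/8, b=Δ0−h0·(2M0+M1)/6=-29/8
seg 1: a=-5, c=M1/2=15/8, d=(M2−M1)/(6·3)=-5/24, b=Δ1−h1·(2M1+M2)/6=-7/4
t_q=7/4 → seg 1, τ=3/4; S=-5+-7/4·τ+15/8·τ²+-5/24·τ³=-2737/512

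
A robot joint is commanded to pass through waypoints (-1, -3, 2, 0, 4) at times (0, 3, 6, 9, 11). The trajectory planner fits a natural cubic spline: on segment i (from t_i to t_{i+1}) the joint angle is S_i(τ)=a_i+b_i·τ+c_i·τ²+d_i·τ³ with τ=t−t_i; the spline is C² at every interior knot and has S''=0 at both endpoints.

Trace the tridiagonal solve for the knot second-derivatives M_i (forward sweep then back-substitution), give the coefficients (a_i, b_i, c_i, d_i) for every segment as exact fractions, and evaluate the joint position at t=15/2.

  seg 0: a=-1 b=-629/414 c=0 d=353/3726
  seg 1: a=-3 b=215/207 c=353/414 d=-799/3726
  seg 2: a=2 b=151/414 c=-223/207 d=911/3726
  seg 3: a=0 b=104/207 c=155/138 d=-155/828
S(15/2) = 349/368

Δ: Δ0=-2/3, Δ1=5/3, Δ2=-2/3, Δ3=2
row 1: diag=12, rhs=14; c'=1/4, d'=7/6
row 2: denom=12−3·1/4=45/4; d'=(-14−3·7/6)/(45/4)=-14/9
row 3: denom=10−3·4/15=46/5; d'=(16−3·-14/9)/(46/5)=155/69
back: M3=155/69
back: M2=-14/9−4/15·155/69=-446/207
back: M1=7/6−1/4·-446/207=353/207
M: M0=0, M1=353/207, M2=-446/207, M3=155/69, M4=0
seg 0: a=-1, c=M0/2=0, d=(M1−M0)/(6·3)=353/3726, b=Δ0−h0·(2M0+M1)/6=-629/414
seg 1: a=-3, c=M1/2=353/414, d=(M2−M1)/(6·3)=-799/3726, b=Δ1−h1·(2M1+M2)/6=215/207
seg 2: a=2, c=M2/2=-223/207, d=(M3−M2)/(6·3)=911/3726, b=Δ2−h2·(2M2+M3)/6=151/414
seg 3: a=0, c=M3/2=155/138, d=(M4−M3)/(6·2)=-155/828, b=Δ3−h3·(2M3+M4)/6=104/207
t_q=15/2 → seg 2, τ=3/2; S=2+151/414·τ+-223/207·τ²+911/3726·τ³=349/368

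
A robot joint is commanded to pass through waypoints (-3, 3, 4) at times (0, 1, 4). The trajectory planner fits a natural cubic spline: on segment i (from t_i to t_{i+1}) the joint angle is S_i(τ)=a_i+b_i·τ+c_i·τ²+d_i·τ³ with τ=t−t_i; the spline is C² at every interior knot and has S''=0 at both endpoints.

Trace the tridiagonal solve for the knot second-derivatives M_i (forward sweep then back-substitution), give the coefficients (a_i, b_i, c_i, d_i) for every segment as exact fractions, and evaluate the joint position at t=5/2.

  seg 0: a=-3 b=161/24 c=0 d=-17/24
  seg 1: a=3 b=55/12 c=-17/8 d=17/72
S(5/2) = 377/64

Δ: Δ0=6, Δ1=1/3
row 1: diag=8, rhs=-34; c'=3/8, d'=-17/4
back: M1=-17/4
M: M0=0, M1=-17/4, M2=0
seg 0: a=-3, c=M0/2=0, d=(M1−M0)/(6·1)=-17/24, b=Δ0−h0·(2M0+M1)/6=161/24
seg 1: a=3, c=M1/2=-17/8, d=(M2−M1)/(6·3)=17/72, b=Δ1−h1·(2M1+M2)/6=55/12
t_q=5/2 → seg 1, τ=3/2; S=3+55/12·τ+-17/8·τ²+17/72·τ³=377/64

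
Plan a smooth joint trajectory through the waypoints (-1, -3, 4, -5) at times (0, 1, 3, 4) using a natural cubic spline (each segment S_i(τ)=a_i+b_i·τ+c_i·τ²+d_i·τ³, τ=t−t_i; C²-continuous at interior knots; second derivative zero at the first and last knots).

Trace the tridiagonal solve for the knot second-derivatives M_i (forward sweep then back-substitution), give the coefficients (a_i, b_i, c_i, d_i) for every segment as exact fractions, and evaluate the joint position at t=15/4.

  seg 0: a=-1 b=-61/16 c=0 d=29/16
  seg 1: a=-3 b=13/8 c=87/16 d=-9/4
  seg 2: a=4 b=-29/8 c=-129/16 d=43/16
S(15/4) = -2171/1024

Δ: Δ0=-2, Δ1=7/2, Δ2=-9
row 1: diag=6, rhs=33; c'=1/3, d'=11/2
row 2: denom=6−2·1/3=16/3; d'=(-75−2·11/2)/(16/3)=-129/8
back: M2=-129/8
back: M1=11/2−1/3·-129/8=87/8
M: M0=0, M1=87/8, M2=-129/8, M3=0
seg 0: a=-1, c=M0/2=0, d=(M1−M0)/(6·1)=29/16, b=Δ0−h0·(2M0+M1)/6=-61/16
seg 1: a=-3, c=M1/2=87/16, d=(M2−M1)/(6·2)=-9/4, b=Δ1−h1·(2M1+M2)/6=13/8
seg 2: a=4, c=M2/2=-129/16, d=(M3−M2)/(6·1)=43/16, b=Δ2−h2·(2M2+M3)/6=-29/8
t_q=15/4 → seg 2, τ=3/4; S=4+-29/8·τ+-129/16·τ²+43/16·τ³=-2171/1024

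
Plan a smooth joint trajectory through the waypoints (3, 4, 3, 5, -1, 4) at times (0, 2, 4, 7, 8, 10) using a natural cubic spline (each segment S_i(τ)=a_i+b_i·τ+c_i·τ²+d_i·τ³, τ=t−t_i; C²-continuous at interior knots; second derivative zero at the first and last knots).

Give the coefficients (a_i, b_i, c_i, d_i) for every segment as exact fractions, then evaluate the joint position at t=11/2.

  seg 0: a=3 b=961/942 c=0 d=-245/1884
  seg 1: a=4 b=-509/942 c=-245/314 d=377/942
  seg 2: a=3 b=1075/942 c=509/314 d=-838/1413
  seg 3: a=5 b=-4847/942 c=-1167/314 d=1348/471
  seg 4: a=-1 b=-3761/942 c=1529/314 d=-1529/1884
S(11/2) = 7985/1256

Δ: Δ0=1/2, Δ1=-1/2, Δ2=2/3, Δ3=-6, Δ4=5/2
row 1: diag=8, rhs=-6; c'=1/4, d'=-3/4
row 2: denom=10−2·1/4=19/2; d'=(7−2·-3/4)/(19/2)=17/19
row 3: denom=8−3·6/19=134/19; d'=(-40−3·17/19)/(134/19)=-811/134
row 4: denom=6−1·19/134=785/134; d'=(51−1·-811/134)/(785/134)=1529/157
back: M4=1529/157
back: M3=-811/134−19/134·1529/157=-1167/157
back: M2=17/19−6/19·-1167/157=509/157
back: M1=-3/4−1/4·509/157=-245/157
M: M0=0, M1=-245/157, M2=509/157, M3=-1167/157, M4=1529/157, M5=0
seg 0: a=3, c=M0/2=0, d=(M1−M0)/(6·2)=-245/1884, b=Δ0−h0·(2M0+M1)/6=961/942
seg 1: a=4, c=M1/2=-245/314, d=(M2−M1)/(6·2)=377/942, b=Δ1−h1·(2M1+M2)/6=-509/942
seg 2: a=3, c=M2/2=509/314, d=(M3−M2)/(6·3)=-838/1413, b=Δ2−h2·(2M2+M3)/6=1075/942
seg 3: a=5, c=M3/2=-1167/314, d=(M4−M3)/(6·1)=1348/471, b=Δ3−h3·(2M3+M4)/6=-4847/942
seg 4: a=-1, c=M4/2=1529/314, d=(M5−M4)/(6·2)=-1529/1884, b=Δ4−h4·(2M4+M5)/6=-3761/942
t_q=11/2 → seg 2, τ=3/2; S=3+1075/942·τ+509/314·τ²+-838/1413·τ³=7985/1256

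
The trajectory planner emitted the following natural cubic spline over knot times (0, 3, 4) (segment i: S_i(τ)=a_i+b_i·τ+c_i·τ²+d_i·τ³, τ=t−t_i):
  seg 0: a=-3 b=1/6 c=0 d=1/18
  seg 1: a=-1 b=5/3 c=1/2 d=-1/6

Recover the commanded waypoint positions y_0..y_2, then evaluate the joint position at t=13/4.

y_0 = S_0(0) = a_0 = -3
y_1 = S_1(0) = a_1 = -1
y_2 = S_1(1) = 1
t_q=13/4 is in segment 1 (τ=1/4); S_1(τ)=-71/128

y_0=-3 y_1=-1 y_2=1
S(13/4) = -71/128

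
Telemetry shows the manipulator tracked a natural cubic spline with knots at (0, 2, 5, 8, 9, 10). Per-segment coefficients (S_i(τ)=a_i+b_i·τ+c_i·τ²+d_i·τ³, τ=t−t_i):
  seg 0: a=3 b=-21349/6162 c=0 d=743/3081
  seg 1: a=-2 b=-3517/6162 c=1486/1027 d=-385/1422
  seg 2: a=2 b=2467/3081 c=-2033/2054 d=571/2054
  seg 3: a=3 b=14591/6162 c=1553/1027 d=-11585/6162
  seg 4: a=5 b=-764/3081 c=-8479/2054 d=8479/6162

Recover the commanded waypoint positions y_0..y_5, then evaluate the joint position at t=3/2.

y_0 = S_0(0) = a_0 = 3
y_1 = S_1(0) = a_1 = -2
y_2 = S_2(0) = a_2 = 2
y_3 = S_3(0) = a_3 = 3
y_4 = S_4(0) = a_4 = 5
y_5 = S_4(1) = 2
t_q=3/2 is in segment 0 (τ=3/2); S_0(τ)=-11363/8216

y_0=3 y_1=-2 y_2=2 y_3=3 y_4=5 y_5=2
S(3/2) = -11363/8216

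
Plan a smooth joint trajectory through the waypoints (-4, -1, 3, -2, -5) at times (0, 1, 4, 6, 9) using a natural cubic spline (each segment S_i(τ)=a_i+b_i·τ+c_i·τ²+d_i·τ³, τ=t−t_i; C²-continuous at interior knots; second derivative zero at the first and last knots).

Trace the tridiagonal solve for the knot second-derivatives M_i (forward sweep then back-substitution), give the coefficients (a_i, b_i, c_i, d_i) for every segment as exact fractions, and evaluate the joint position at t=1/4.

Δ: Δ0=3, Δ1=4/3, Δ2=-5/2, Δ3=-1
row 1: diag=8, rhs=-10; c'=3/8, d'=-5/4
row 2: denom=10−3·3/8=71/8; d'=(-23−3·-5/4)/(71/8)=-154/71
row 3: denom=10−2·16/71=678/71; d'=(9−2·-154/71)/(678/71)=947/678
back: M3=947/678
back: M2=-154/71−16/71·947/678=-842/339
back: M1=-5/4−3/8·-842/339=-36/113
M: M0=0, M1=-36/113, M2=-842/339, M3=947/678, M4=0
seg 0: a=-4, c=M0/2=0, d=(M1−M0)/(6·1)=-6/113, b=Δ0−h0·(2M0+M1)/6=345/113
seg 1: a=-1, c=M1/2=-18/113, d=(M2−M1)/(6·3)=-367/3051, b=Δ1−h1·(2M1+M2)/6=327/113
seg 2: a=3, c=M2/2=-421/339, d=(M3−M2)/(6·2)=877/2712, b=Δ2−h2·(2M2+M3)/6=-148/113
seg 3: a=-2, c=M3/2=947/1356, d=(M4−M3)/(6·3)=-947/12204, b=Δ3−h3·(2M3+M4)/6=-1625/678
t_q=1/4 → seg 0, τ=1/4; S=-4+345/113·τ+0·τ²+-6/113·τ³=-11707/3616

  seg 0: a=-4 b=345/113 c=0 d=-6/113
  seg 1: a=-1 b=327/113 c=-18/113 d=-367/3051
  seg 2: a=3 b=-148/113 c=-421/339 d=877/2712
  seg 3: a=-2 b=-1625/678 c=947/1356 d=-947/12204
S(1/4) = -11707/3616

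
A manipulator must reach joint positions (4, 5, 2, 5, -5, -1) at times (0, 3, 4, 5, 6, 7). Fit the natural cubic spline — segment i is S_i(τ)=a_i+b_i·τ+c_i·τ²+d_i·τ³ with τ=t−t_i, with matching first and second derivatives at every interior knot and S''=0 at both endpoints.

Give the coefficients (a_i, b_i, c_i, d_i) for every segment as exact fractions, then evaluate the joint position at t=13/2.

Δ: Δ0=1/3, Δ1=-3, Δ2=3, Δ3=-10, Δ4=4
row 1: diag=8, rhs=-20; c'=1/8, d'=-5/2
row 2: denom=4−1·1/8=31/8; d'=(36−1·-5/2)/(31/8)=308/31
row 3: denom=4−1·8/31=116/31; d'=(-78−1·308/31)/(116/31)=-47/2
row 4: denom=4−1·31/116=433/116; d'=(84−1·-47/2)/(433/116)=12470/433
back: M4=12470/433
back: M3=-47/2−31/116·12470/433=-13508/433
back: M2=308/31−8/31·-13508/433=7788/433
back: M1=-5/2−1/8·7788/433=-2056/433
M: M0=0, M1=-2056/433, M2=7788/433, M3=-13508/433, M4=12470/433, M5=0
seg 0: a=4, c=M0/2=0, d=(M1−M0)/(6·3)=-1028/3897, b=Δ0−h0·(2M0+M1)/6=3517/1299
seg 1: a=5, c=M1/2=-1028/433, d=(M2−M1)/(6·1)=4922/1299, b=Δ1−h1·(2M1+M2)/6=-5735/1299
seg 2: a=2, c=M2/2=3894/433, d=(M3−M2)/(6·1)=-10648/1299, b=Δ2−h2·(2M2+M3)/6=2863/1299
seg 3: a=5, c=M3/2=-6754/433, d=(M4−M3)/(6·1)=12989/1299, b=Δ3−h3·(2M3+M4)/6=-5717/1299
seg 4: a=-5, c=M4/2=6235/433, d=(M5−M4)/(6·1)=-6235/1299, b=Δ4−h4·(2M4+M5)/6=-7274/1299
t_q=13/2 → seg 4, τ=1/2; S=-5+-7274/1299·τ+6235/433·τ²+-6235/1299·τ³=-16627/3464

  seg 0: a=4 b=3517/1299 c=0 d=-1028/3897
  seg 1: a=5 b=-5735/1299 c=-1028/433 d=4922/1299
  seg 2: a=2 b=2863/1299 c=3894/433 d=-10648/1299
  seg 3: a=5 b=-5717/1299 c=-6754/433 d=12989/1299
  seg 4: a=-5 b=-7274/1299 c=6235/433 d=-6235/1299
S(13/2) = -16627/3464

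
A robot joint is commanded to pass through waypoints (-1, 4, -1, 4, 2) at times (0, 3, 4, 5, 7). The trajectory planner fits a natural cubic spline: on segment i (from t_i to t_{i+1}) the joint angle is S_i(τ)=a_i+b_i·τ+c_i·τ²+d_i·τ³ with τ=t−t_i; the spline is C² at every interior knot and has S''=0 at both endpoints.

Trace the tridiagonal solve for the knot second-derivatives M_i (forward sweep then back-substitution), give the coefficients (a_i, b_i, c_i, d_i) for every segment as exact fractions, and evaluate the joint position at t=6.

  seg 0: a=-1 b=1432/267 c=0 d=-329/801
  seg 1: a=4 b=-1529/267 c=-329/89 d=1181/267
  seg 2: a=-1 b=40/267 c=852/89 d=-1261/267
  seg 3: a=4 b=1369/267 c=-409/89 d=409/534
S(6) = 943/178

Δ: Δ0=5/3, Δ1=-5, Δ2=5, Δ3=-1
row 1: diag=8, rhs=-40; c'=1/8, d'=-5
row 2: denom=4−1·1/8=31/8; d'=(60−1·-5)/(31/8)=520/31
row 3: denom=6−1·8/31=178/31; d'=(-36−1·520/31)/(178/31)=-818/89
back: M3=-818/89
back: M2=520/31−8/31·-818/89=1704/89
back: M1=-5−1/8·1704/89=-658/89
M: M0=0, M1=-658/89, M2=1704/89, M3=-818/89, M4=0
seg 0: a=-1, c=M0/2=0, d=(M1−M0)/(6·3)=-329/801, b=Δ0−h0·(2M0+M1)/6=1432/267
seg 1: a=4, c=M1/2=-329/89, d=(M2−M1)/(6·1)=1181/267, b=Δ1−h1·(2M1+M2)/6=-1529/267
seg 2: a=-1, c=M2/2=852/89, d=(M3−M2)/(6·1)=-1261/267, b=Δ2−h2·(2M2+M3)/6=40/267
seg 3: a=4, c=M3/2=-409/89, d=(M4−M3)/(6·2)=409/534, b=Δ3−h3·(2M3+M4)/6=1369/267
t_q=6 → seg 3, τ=1; S=4+1369/267·τ+-409/89·τ²+409/534·τ³=943/178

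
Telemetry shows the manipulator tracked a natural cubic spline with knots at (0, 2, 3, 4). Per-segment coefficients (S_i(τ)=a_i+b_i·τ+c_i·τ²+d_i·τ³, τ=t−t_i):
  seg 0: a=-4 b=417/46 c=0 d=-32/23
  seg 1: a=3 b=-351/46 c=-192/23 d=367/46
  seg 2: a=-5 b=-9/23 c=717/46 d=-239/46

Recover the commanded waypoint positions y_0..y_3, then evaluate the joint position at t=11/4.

y_0 = S_0(0) = a_0 = -4
y_1 = S_1(0) = a_1 = 3
y_2 = S_2(0) = a_2 = -5
y_3 = S_2(1) = 5
t_q=11/4 is in segment 1 (τ=3/4); S_1(τ)=-11931/2944

y_0=-4 y_1=3 y_2=-5 y_3=5
S(11/4) = -11931/2944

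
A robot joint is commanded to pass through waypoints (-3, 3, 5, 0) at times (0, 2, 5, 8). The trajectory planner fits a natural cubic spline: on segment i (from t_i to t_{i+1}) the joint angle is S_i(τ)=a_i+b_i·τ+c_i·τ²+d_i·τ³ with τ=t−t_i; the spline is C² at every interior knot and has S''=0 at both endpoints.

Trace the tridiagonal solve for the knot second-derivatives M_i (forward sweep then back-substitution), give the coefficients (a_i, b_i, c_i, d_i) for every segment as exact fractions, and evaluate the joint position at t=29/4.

  seg 0: a=-3 b=125/37 c=0 d=-7/74
  seg 1: a=3 b=83/37 c=-21/37 d=14/999
  seg 2: a=5 b=-29/37 c=-49/111 d=49/999
S(29/4) = 3695/2368

Δ: Δ0=3, Δ1=2/3, Δ2=-5/3
row 1: diag=10, rhs=-14; c'=3/10, d'=-7/5
row 2: denom=12−3·3/10=111/10; d'=(-14−3·-7/5)/(111/10)=-98/111
back: M2=-98/111
back: M1=-7/5−3/10·-98/111=-42/37
M: M0=0, M1=-42/37, M2=-98/111, M3=0
seg 0: a=-3, c=M0/2=0, d=(M1−M0)/(6·2)=-7/74, b=Δ0−h0·(2M0+M1)/6=125/37
seg 1: a=3, c=M1/2=-21/37, d=(M2−M1)/(6·3)=14/999, b=Δ1−h1·(2M1+M2)/6=83/37
seg 2: a=5, c=M2/2=-49/111, d=(M3−M2)/(6·3)=49/999, b=Δ2−h2·(2M2+M3)/6=-29/37
t_q=29/4 → seg 2, τ=9/4; S=5+-29/37·τ+-49/111·τ²+49/999·τ³=3695/2368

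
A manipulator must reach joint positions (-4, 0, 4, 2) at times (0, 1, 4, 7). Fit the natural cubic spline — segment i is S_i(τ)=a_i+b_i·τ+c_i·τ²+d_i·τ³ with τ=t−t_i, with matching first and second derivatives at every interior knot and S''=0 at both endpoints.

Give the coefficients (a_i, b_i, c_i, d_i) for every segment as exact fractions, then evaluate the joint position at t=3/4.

Δ: Δ0=4, Δ1=4/3, Δ2=-2/3
row 1: diag=8, rhs=-16; c'=3/8, d'=-2
row 2: denom=12−3·3/8=87/8; d'=(-12−3·-2)/(87/8)=-16/29
back: M2=-16/29
back: M1=-2−3/8·-16/29=-52/29
M: M0=0, M1=-52/29, M2=-16/29, M3=0
seg 0: a=-4, c=M0/2=0, d=(M1−M0)/(6·1)=-26/87, b=Δ0−h0·(2M0+M1)/6=374/87
seg 1: a=0, c=M1/2=-26/29, d=(M2−M1)/(6·3)=2/29, b=Δ1−h1·(2M1+M2)/6=296/87
seg 2: a=4, c=M2/2=-8/29, d=(M3−M2)/(6·3)=8/261, b=Δ2−h2·(2M2+M3)/6=-10/87
t_q=3/4 → seg 0, τ=3/4; S=-4+374/87·τ+0·τ²+-26/87·τ³=-837/928

  seg 0: a=-4 b=374/87 c=0 d=-26/87
  seg 1: a=0 b=296/87 c=-26/29 d=2/29
  seg 2: a=4 b=-10/87 c=-8/29 d=8/261
S(3/4) = -837/928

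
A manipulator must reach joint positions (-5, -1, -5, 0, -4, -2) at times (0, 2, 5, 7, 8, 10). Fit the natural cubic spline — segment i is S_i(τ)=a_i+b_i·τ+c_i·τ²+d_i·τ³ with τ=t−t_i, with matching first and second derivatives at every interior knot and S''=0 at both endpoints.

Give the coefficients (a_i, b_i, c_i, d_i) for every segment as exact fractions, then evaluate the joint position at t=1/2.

  seg 0: a=-5 b=28189/8835 c=0 d=-10519/35340
  seg 1: a=-1 b=-3368/8835 c=-10519/5890 d=25949/53010
  seg 2: a=-5 b=37463/17670 c=1543/589 d=-21467/17670
  seg 3: a=0 b=-34981/17670 c=-13752/2945 d=46813/17670
  seg 4: a=-4 b=-29783/8835 c=19309/5890 d=-19309/35340
S(1/2) = -64873/18848

Δ: Δ0=2, Δ1=-4/3, Δ2=5/2, Δ3=-4, Δ4=1
row 1: diag=10, rhs=-20; c'=3/10, d'=-2
row 2: denom=10−3·3/10=91/10; d'=(23−3·-2)/(91/10)=290/91
row 3: denom=6−2·20/91=506/91; d'=(-39−2·290/91)/(506/91)=-4129/506
row 4: denom=6−1·91/506=2945/506; d'=(30−1·-4129/506)/(2945/506)=19309/2945
back: M4=19309/2945
back: M3=-4129/506−91/506·19309/2945=-27504/2945
back: M2=290/91−20/91·-27504/2945=3086/589
back: M1=-2−3/10·3086/589=-10519/2945
M: M0=0, M1=-10519/2945, M2=3086/589, M3=-27504/2945, M4=19309/2945, M5=0
seg 0: a=-5, c=M0/2=0, d=(M1−M0)/(6·2)=-10519/35340, b=Δ0−h0·(2M0+M1)/6=28189/8835
seg 1: a=-1, c=M1/2=-10519/5890, d=(M2−M1)/(6·3)=25949/53010, b=Δ1−h1·(2M1+M2)/6=-3368/8835
seg 2: a=-5, c=M2/2=1543/589, d=(M3−M2)/(6·2)=-21467/17670, b=Δ2−h2·(2M2+M3)/6=37463/17670
seg 3: a=0, c=M3/2=-13752/2945, d=(M4−M3)/(6·1)=46813/17670, b=Δ3−h3·(2M3+M4)/6=-34981/17670
seg 4: a=-4, c=M4/2=19309/5890, d=(M5−M4)/(6·2)=-19309/35340, b=Δ4−h4·(2M4+M5)/6=-29783/8835
t_q=1/2 → seg 0, τ=1/2; S=-5+28189/8835·τ+0·τ²+-10519/35340·τ³=-64873/18848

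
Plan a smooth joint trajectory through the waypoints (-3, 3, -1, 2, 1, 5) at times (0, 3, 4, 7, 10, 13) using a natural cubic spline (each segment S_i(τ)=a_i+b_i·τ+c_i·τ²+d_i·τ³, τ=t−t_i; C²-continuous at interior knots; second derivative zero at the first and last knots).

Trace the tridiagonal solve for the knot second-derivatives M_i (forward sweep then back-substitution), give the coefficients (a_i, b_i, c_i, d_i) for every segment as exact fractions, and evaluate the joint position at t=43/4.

  seg 0: a=-3 b=1296/283 c=0 d=-730/2547
  seg 1: a=3 b=-894/283 c=-730/283 d=492/283
  seg 2: a=-1 b=-878/283 c=746/283 d=-359/849
  seg 3: a=2 b=367/283 c=-331/283 d=1595/7641
  seg 4: a=1 b=-24/283 c=602/849 d=-602/7641
S(43/4) = 11791/9056

Δ: Δ0=2, Δ1=-4, Δ2=1, Δ3=-1/3, Δ4=4/3
row 1: diag=8, rhs=-36; c'=1/8, d'=-9/2
row 2: denom=8−1·1/8=63/8; d'=(30−1·-9/2)/(63/8)=92/21
row 3: denom=12−3·8/21=76/7; d'=(-8−3·92/21)/(76/7)=-37/19
row 4: denom=12−3·21/76=849/76; d'=(10−3·-37/19)/(849/76)=1204/849
back: M4=1204/849
back: M3=-37/19−21/76·1204/849=-662/283
back: M2=92/21−8/21·-662/283=1492/283
back: M1=-9/2−1/8·1492/283=-1460/283
M: M0=0, M1=-1460/283, M2=1492/283, M3=-662/283, M4=1204/849, M5=0
seg 0: a=-3, c=M0/2=0, d=(M1−M0)/(6·3)=-730/2547, b=Δ0−h0·(2M0+M1)/6=1296/283
seg 1: a=3, c=M1/2=-730/283, d=(M2−M1)/(6·1)=492/283, b=Δ1−h1·(2M1+M2)/6=-894/283
seg 2: a=-1, c=M2/2=746/283, d=(M3−M2)/(6·3)=-359/849, b=Δ2−h2·(2M2+M3)/6=-878/283
seg 3: a=2, c=M3/2=-331/283, d=(M4−M3)/(6·3)=1595/7641, b=Δ3−h3·(2M3+M4)/6=367/283
seg 4: a=1, c=M4/2=602/849, d=(M5−M4)/(6·3)=-602/7641, b=Δ4−h4·(2M4+M5)/6=-24/283
t_q=43/4 → seg 4, τ=3/4; S=1+-24/283·τ+602/849·τ²+-602/7641·τ³=11791/9056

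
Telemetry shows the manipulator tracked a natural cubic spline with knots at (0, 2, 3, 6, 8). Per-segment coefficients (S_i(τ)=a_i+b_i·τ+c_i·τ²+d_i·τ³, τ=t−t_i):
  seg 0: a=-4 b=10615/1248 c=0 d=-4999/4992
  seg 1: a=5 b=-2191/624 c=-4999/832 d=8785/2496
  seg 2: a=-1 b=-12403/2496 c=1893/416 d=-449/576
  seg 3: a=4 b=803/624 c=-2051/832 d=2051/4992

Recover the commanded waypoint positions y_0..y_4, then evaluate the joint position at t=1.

y_0=-4 y_1=5 y_2=-1 y_3=4 y_4=0
S(1) = 5831/1664

y_0 = S_0(0) = a_0 = -4
y_1 = S_1(0) = a_1 = 5
y_2 = S_2(0) = a_2 = -1
y_3 = S_3(0) = a_3 = 4
y_4 = S_3(2) = 0
t_q=1 is in segment 0 (τ=1); S_0(τ)=5831/1664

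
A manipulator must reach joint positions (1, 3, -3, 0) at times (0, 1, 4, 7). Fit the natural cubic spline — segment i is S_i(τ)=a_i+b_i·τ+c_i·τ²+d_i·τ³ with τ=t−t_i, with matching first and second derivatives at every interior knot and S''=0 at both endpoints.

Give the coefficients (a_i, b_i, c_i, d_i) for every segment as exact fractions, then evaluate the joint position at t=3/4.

Δ: Δ0=2, Δ1=-2, Δ2=1
row 1: diag=8, rhs=-24; c'=3/8, d'=-3
row 2: denom=12−3·3/8=87/8; d'=(18−3·-3)/(87/8)=72/29
back: M2=72/29
back: M1=-3−3/8·72/29=-114/29
M: M0=0, M1=-114/29, M2=72/29, M3=0
seg 0: a=1, c=M0/2=0, d=(M1−M0)/(6·1)=-19/29, b=Δ0−h0·(2M0+M1)/6=77/29
seg 1: a=3, c=M1/2=-57/29, d=(M2−M1)/(6·3)=31/87, b=Δ1−h1·(2M1+M2)/6=20/29
seg 2: a=-3, c=M2/2=36/29, d=(M3−M2)/(6·3)=-4/29, b=Δ2−h2·(2M2+M3)/6=-43/29
t_q=3/4 → seg 0, τ=3/4; S=1+77/29·τ+0·τ²+-19/29·τ³=5039/1856

  seg 0: a=1 b=77/29 c=0 d=-19/29
  seg 1: a=3 b=20/29 c=-57/29 d=31/87
  seg 2: a=-3 b=-43/29 c=36/29 d=-4/29
S(3/4) = 5039/1856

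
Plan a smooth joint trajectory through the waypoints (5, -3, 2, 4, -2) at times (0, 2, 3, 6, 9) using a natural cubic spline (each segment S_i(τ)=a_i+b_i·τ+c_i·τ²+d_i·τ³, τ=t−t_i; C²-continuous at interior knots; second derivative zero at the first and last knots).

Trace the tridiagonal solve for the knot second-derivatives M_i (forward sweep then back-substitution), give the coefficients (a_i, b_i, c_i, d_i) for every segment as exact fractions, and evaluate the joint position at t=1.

Δ: Δ0=-4, Δ1=5, Δ2=2/3, Δ3=-2
row 1: diag=6, rhs=54; c'=1/6, d'=9
row 2: denom=8−1·1/6=47/6; d'=(-26−1·9)/(47/6)=-210/47
row 3: denom=12−3·18/47=510/47; d'=(-16−3·-210/47)/(510/47)=-61/255
back: M3=-61/255
back: M2=-210/47−18/47·-61/255=-372/85
back: M1=9−1/6·-372/85=827/85
M: M0=0, M1=827/85, M2=-372/85, M3=-61/255, M4=0
seg 0: a=5, c=M0/2=0, d=(M1−M0)/(6·2)=827/1020, b=Δ0−h0·(2M0+M1)/6=-1847/255
seg 1: a=-3, c=M1/2=827/170, d=(M2−M1)/(6·1)=-1199/510, b=Δ1−h1·(2M1+M2)/6=634/255
seg 2: a=2, c=M2/2=-186/85, d=(M3−M2)/(6·3)=211/918, b=Δ2−h2·(2M2+M3)/6=2633/510
seg 3: a=4, c=M3/2=-61/510, d=(M4−M3)/(6·3)=61/4590, b=Δ3−h3·(2M3+M4)/6=-449/255
t_q=1 → seg 0, τ=1; S=5+-1847/255·τ+0·τ²+827/1020·τ³=-487/340

  seg 0: a=5 b=-1847/255 c=0 d=827/1020
  seg 1: a=-3 b=634/255 c=827/170 d=-1199/510
  seg 2: a=2 b=2633/510 c=-186/85 d=211/918
  seg 3: a=4 b=-449/255 c=-61/510 d=61/4590
S(1) = -487/340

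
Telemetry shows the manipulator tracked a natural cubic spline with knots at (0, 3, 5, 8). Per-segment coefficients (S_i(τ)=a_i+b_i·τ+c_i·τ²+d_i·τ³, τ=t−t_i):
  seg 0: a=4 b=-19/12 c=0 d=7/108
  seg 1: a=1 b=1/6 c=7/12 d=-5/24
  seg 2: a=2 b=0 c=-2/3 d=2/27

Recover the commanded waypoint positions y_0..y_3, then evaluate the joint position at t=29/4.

y_0 = S_0(0) = a_0 = 4
y_1 = S_1(0) = a_1 = 1
y_2 = S_2(0) = a_2 = 2
y_3 = S_2(3) = -2
t_q=29/4 is in segment 2 (τ=9/4); S_2(τ)=-17/32

y_0=4 y_1=1 y_2=2 y_3=-2
S(29/4) = -17/32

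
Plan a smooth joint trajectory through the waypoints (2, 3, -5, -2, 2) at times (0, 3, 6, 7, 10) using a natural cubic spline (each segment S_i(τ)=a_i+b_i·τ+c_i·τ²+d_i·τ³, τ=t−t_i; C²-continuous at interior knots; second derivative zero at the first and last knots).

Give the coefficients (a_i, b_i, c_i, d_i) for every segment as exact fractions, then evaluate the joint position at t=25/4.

Δ: Δ0=1/3, Δ1=-8/3, Δ2=3, Δ3=4/3
row 1: diag=12, rhs=-18; c'=1/4, d'=-3/2
row 2: denom=8−3·1/4=29/4; d'=(34−3·-3/2)/(29/4)=154/29
row 3: denom=8−1·4/29=228/29; d'=(-10−1·154/29)/(228/29)=-37/19
back: M3=-37/19
back: M2=154/29−4/29·-37/19=106/19
back: M1=-3/2−1/4·106/19=-55/19
M: M0=0, M1=-55/19, M2=106/19, M3=-37/19, M4=0
seg 0: a=2, c=M0/2=0, d=(M1−M0)/(6·3)=-55/342, b=Δ0−h0·(2M0+M1)/6=203/114
seg 1: a=3, c=M1/2=-55/38, d=(M2−M1)/(6·3)=161/342, b=Δ1−h1·(2M1+M2)/6=-146/57
seg 2: a=-5, c=M2/2=53/19, d=(M3−M2)/(6·1)=-143/114, b=Δ2−h2·(2M2+M3)/6=167/114
seg 3: a=-2, c=M3/2=-37/38, d=(M4−M3)/(6·3)=37/342, b=Δ3−h3·(2M3+M4)/6=187/57
t_q=25/4 → seg 2, τ=1/4; S=-5+167/114·τ+53/19·τ²+-143/114·τ³=-10893/2432

  seg 0: a=2 b=203/114 c=0 d=-55/342
  seg 1: a=3 b=-146/57 c=-55/38 d=161/342
  seg 2: a=-5 b=167/114 c=53/19 d=-143/114
  seg 3: a=-2 b=187/57 c=-37/38 d=37/342
S(25/4) = -10893/2432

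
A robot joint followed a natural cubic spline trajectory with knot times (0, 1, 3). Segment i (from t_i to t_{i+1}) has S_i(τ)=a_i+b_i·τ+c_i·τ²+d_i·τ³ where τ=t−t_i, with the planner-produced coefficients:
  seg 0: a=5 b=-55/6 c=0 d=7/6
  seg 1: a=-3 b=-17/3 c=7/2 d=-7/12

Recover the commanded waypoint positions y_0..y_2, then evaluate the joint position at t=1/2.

y_0=5 y_1=-3 y_2=-5
S(1/2) = 9/16

y_0 = S_0(0) = a_0 = 5
y_1 = S_1(0) = a_1 = -3
y_2 = S_1(2) = -5
t_q=1/2 is in segment 0 (τ=1/2); S_0(τ)=9/16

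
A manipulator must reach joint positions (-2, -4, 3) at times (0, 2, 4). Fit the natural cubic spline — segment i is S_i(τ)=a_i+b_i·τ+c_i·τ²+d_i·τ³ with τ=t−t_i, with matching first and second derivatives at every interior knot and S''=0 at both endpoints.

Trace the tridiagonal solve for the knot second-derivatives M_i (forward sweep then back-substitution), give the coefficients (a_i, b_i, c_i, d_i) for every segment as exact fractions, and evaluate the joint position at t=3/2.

Δ: Δ0=-1, Δ1=7/2
row 1: diag=8, rhs=27; c'=1/4, d'=27/8
back: M1=27/8
M: M0=0, M1=27/8, M2=0
seg 0: a=-2, c=M0/2=0, d=(M1−M0)/(6·2)=9/32, b=Δ0−h0·(2M0+M1)/6=-17/8
seg 1: a=-4, c=M1/2=27/16, d=(M2−M1)/(6·2)=-9/32, b=Δ1−h1·(2M1+M2)/6=5/4
t_q=3/2 → seg 0, τ=3/2; S=-2+-17/8·τ+0·τ²+9/32·τ³=-1085/256

  seg 0: a=-2 b=-17/8 c=0 d=9/32
  seg 1: a=-4 b=5/4 c=27/16 d=-9/32
S(3/2) = -1085/256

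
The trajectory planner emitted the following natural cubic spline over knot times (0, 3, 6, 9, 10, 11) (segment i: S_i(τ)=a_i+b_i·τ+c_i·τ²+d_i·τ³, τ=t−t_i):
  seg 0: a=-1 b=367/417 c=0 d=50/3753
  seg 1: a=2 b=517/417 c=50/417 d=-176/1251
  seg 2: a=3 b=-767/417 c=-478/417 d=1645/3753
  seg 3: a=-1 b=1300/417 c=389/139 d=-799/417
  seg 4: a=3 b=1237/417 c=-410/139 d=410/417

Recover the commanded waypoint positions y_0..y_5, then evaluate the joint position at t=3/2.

y_0=-1 y_1=2 y_2=3 y_3=-1 y_4=3 y_5=4
S(3/2) = 203/556

y_0 = S_0(0) = a_0 = -1
y_1 = S_1(0) = a_1 = 2
y_2 = S_2(0) = a_2 = 3
y_3 = S_3(0) = a_3 = -1
y_4 = S_4(0) = a_4 = 3
y_5 = S_4(1) = 4
t_q=3/2 is in segment 0 (τ=3/2); S_0(τ)=203/556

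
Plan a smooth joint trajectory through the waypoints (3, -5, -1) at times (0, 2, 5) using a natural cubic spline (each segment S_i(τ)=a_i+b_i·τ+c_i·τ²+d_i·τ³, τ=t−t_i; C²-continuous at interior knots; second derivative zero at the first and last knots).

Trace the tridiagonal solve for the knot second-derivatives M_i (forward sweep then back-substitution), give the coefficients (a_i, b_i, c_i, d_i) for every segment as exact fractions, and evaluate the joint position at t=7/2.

Δ: Δ0=-4, Δ1=4/3
row 1: diag=10, rhs=32; c'=3/10, d'=16/5
back: M1=16/5
M: M0=0, M1=16/5, M2=0
seg 0: a=3, c=M0/2=0, d=(M1−M0)/(6·2)=4/15, b=Δ0−h0·(2M0+M1)/6=-76/15
seg 1: a=-5, c=M1/2=8/5, d=(M2−M1)/(6·3)=-8/45, b=Δ1−h1·(2M1+M2)/6=-28/15
t_q=7/2 → seg 1, τ=3/2; S=-5+-28/15·τ+8/5·τ²+-8/45·τ³=-24/5

  seg 0: a=3 b=-76/15 c=0 d=4/15
  seg 1: a=-5 b=-28/15 c=8/5 d=-8/45
S(7/2) = -24/5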